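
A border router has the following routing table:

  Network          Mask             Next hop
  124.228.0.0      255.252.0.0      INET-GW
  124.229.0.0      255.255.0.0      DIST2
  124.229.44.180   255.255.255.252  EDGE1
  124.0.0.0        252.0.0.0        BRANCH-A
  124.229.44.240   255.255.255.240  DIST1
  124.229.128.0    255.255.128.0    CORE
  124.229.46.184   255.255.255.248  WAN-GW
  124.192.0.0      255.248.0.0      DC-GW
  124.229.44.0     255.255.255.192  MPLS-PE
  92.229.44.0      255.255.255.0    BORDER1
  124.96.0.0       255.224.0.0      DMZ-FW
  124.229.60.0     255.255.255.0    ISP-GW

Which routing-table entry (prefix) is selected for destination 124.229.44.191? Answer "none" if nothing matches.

Entries matching 124.229.44.191:
  124.0.0.0/6 (124.0.0.0 - 127.255.255.255)
  124.228.0.0/14 (124.228.0.0 - 124.231.255.255)
  124.229.0.0/16 (124.229.0.0 - 124.229.255.255)
Most specific is 124.229.0.0/16.

124.229.0.0/16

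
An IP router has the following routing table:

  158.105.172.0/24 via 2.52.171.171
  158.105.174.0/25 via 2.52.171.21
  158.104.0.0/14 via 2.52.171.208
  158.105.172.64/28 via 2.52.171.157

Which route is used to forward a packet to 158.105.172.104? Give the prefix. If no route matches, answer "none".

Entries matching 158.105.172.104:
  158.104.0.0/14 (158.104.0.0 - 158.107.255.255)
  158.105.172.0/24 (158.105.172.0 - 158.105.172.255)
Most specific is 158.105.172.0/24.

158.105.172.0/24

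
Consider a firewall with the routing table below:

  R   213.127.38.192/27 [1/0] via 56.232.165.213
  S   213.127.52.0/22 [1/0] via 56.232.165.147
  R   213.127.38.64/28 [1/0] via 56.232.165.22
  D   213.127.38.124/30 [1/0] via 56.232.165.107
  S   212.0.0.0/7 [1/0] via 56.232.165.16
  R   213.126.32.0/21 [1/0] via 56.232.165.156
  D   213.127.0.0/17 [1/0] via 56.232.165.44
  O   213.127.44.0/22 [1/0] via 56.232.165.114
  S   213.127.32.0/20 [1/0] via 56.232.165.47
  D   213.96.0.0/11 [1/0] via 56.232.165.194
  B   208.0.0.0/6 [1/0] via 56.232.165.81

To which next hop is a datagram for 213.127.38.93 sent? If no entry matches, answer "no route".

Routes whose prefix contains 213.127.38.93:
  212.0.0.0/7 (212.0.0.0 - 213.255.255.255) -> 56.232.165.16
  213.96.0.0/11 (213.96.0.0 - 213.127.255.255) -> 56.232.165.194
  213.127.0.0/17 (213.127.0.0 - 213.127.127.255) -> 56.232.165.44
  213.127.32.0/20 (213.127.32.0 - 213.127.47.255) -> 56.232.165.47
More-specific entries that do NOT match:
  213.127.38.124/30 (213.127.38.124 - 213.127.38.127) does not contain 213.127.38.93
  213.127.38.64/28 (213.127.38.64 - 213.127.38.79) does not contain 213.127.38.93
  213.127.38.192/27 (213.127.38.192 - 213.127.38.223) does not contain 213.127.38.93
  213.127.52.0/22 (213.127.52.0 - 213.127.55.255) does not contain 213.127.38.93
  213.127.44.0/22 (213.127.44.0 - 213.127.47.255) does not contain 213.127.38.93
  213.126.32.0/21 (213.126.32.0 - 213.126.39.255) does not contain 213.127.38.93
Longest matching prefix is /20 -> next hop 56.232.165.47.

56.232.165.47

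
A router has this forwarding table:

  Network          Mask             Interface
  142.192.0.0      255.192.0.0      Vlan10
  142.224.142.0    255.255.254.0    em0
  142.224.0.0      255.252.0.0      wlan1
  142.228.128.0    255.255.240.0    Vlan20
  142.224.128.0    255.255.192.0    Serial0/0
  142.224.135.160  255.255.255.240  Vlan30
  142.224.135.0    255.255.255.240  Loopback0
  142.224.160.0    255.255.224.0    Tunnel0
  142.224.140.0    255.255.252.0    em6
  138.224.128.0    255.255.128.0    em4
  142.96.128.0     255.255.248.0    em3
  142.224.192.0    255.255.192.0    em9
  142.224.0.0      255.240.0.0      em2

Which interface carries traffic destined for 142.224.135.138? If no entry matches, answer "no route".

Serial0/0

Routes whose prefix contains 142.224.135.138:
  142.192.0.0/10 (142.192.0.0 - 142.255.255.255) -> Vlan10
  142.224.0.0/12 (142.224.0.0 - 142.239.255.255) -> em2
  142.224.0.0/14 (142.224.0.0 - 142.227.255.255) -> wlan1
  142.224.128.0/18 (142.224.128.0 - 142.224.191.255) -> Serial0/0
More-specific entries that do NOT match:
  142.224.135.160/28 (142.224.135.160 - 142.224.135.175) does not contain 142.224.135.138
  142.224.135.0/28 (142.224.135.0 - 142.224.135.15) does not contain 142.224.135.138
  142.224.142.0/23 (142.224.142.0 - 142.224.143.255) does not contain 142.224.135.138
  142.224.140.0/22 (142.224.140.0 - 142.224.143.255) does not contain 142.224.135.138
  142.96.128.0/21 (142.96.128.0 - 142.96.135.255) does not contain 142.224.135.138
  142.228.128.0/20 (142.228.128.0 - 142.228.143.255) does not contain 142.224.135.138
  142.224.160.0/19 (142.224.160.0 - 142.224.191.255) does not contain 142.224.135.138
Longest matching prefix is /18 -> interface Serial0/0.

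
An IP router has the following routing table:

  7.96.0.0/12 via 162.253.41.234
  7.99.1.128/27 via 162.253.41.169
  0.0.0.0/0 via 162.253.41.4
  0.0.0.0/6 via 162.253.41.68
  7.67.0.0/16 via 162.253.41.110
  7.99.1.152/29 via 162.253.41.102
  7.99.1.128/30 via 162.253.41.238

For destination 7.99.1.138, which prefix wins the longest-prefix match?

7.99.1.128/27

Entries matching 7.99.1.138:
  0.0.0.0/0 (default, matches everything)
  7.96.0.0/12 (7.96.0.0 - 7.111.255.255)
  7.99.1.128/27 (7.99.1.128 - 7.99.1.159)
Most specific is 7.99.1.128/27.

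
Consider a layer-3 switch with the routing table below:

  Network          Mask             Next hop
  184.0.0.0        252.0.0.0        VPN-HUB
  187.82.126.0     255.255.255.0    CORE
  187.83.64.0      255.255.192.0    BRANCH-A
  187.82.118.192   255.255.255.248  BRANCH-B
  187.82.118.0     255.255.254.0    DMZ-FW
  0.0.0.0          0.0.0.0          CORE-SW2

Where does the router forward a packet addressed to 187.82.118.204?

Routes whose prefix contains 187.82.118.204:
  0.0.0.0/0 (default, matches everything) -> CORE-SW2
  184.0.0.0/6 (184.0.0.0 - 187.255.255.255) -> VPN-HUB
  187.82.118.0/23 (187.82.118.0 - 187.82.119.255) -> DMZ-FW
More-specific entries that do NOT match:
  187.82.118.192/29 (187.82.118.192 - 187.82.118.199) does not contain 187.82.118.204
  187.82.126.0/24 (187.82.126.0 - 187.82.126.255) does not contain 187.82.118.204
Longest matching prefix is /23 -> next hop DMZ-FW.

DMZ-FW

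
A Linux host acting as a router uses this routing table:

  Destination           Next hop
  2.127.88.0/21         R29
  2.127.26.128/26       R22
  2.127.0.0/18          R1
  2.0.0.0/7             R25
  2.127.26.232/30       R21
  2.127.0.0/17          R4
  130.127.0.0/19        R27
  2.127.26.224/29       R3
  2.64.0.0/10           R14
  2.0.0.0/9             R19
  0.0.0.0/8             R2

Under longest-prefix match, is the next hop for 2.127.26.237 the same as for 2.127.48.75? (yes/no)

yes

2.127.26.237: longest match 2.127.0.0/18 -> R1
2.127.48.75: longest match 2.127.0.0/18 -> R1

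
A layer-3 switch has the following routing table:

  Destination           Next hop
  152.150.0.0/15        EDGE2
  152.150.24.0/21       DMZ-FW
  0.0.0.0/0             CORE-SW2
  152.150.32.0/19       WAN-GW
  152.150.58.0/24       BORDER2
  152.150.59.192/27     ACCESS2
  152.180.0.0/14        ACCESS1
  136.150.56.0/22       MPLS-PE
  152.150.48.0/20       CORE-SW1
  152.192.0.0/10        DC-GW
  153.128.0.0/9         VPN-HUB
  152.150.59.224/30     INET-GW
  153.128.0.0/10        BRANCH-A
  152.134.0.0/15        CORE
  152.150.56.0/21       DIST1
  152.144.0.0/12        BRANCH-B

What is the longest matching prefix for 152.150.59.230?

Entries matching 152.150.59.230:
  0.0.0.0/0 (default, matches everything)
  152.144.0.0/12 (152.144.0.0 - 152.159.255.255)
  152.150.0.0/15 (152.150.0.0 - 152.151.255.255)
  152.150.32.0/19 (152.150.32.0 - 152.150.63.255)
  152.150.48.0/20 (152.150.48.0 - 152.150.63.255)
  152.150.56.0/21 (152.150.56.0 - 152.150.63.255)
Most specific is 152.150.56.0/21.

152.150.56.0/21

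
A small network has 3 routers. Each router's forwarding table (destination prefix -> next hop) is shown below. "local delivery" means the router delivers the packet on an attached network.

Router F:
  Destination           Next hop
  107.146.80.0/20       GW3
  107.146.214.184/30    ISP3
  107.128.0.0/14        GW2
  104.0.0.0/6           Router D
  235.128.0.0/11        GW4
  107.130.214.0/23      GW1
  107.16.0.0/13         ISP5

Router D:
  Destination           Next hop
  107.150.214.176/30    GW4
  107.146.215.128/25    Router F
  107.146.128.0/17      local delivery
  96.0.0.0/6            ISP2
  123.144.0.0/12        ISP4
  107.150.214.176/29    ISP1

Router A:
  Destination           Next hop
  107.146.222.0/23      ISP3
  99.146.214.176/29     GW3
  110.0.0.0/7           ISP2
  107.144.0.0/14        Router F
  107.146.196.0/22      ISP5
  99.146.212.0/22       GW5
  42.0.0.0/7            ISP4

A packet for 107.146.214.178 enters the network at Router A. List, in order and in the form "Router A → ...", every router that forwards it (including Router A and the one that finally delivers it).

Router A → Router F → Router D

At Router A: longest match for 107.146.214.178 is 107.144.0.0/14 -> Router F
At Router F: longest match for 107.146.214.178 is 104.0.0.0/6 -> Router D
At Router D: longest match for 107.146.214.178 is 107.146.128.0/17 -> local delivery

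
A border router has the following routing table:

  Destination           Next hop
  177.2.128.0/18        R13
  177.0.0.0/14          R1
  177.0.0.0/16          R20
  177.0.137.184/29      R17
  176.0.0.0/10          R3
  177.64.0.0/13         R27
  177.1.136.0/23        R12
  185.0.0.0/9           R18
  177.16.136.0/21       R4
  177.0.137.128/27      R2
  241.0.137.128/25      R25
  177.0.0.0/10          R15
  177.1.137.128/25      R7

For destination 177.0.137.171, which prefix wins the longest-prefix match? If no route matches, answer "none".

Entries matching 177.0.137.171:
  177.0.0.0/10 (177.0.0.0 - 177.63.255.255)
  177.0.0.0/14 (177.0.0.0 - 177.3.255.255)
  177.0.0.0/16 (177.0.0.0 - 177.0.255.255)
Most specific is 177.0.0.0/16.

177.0.0.0/16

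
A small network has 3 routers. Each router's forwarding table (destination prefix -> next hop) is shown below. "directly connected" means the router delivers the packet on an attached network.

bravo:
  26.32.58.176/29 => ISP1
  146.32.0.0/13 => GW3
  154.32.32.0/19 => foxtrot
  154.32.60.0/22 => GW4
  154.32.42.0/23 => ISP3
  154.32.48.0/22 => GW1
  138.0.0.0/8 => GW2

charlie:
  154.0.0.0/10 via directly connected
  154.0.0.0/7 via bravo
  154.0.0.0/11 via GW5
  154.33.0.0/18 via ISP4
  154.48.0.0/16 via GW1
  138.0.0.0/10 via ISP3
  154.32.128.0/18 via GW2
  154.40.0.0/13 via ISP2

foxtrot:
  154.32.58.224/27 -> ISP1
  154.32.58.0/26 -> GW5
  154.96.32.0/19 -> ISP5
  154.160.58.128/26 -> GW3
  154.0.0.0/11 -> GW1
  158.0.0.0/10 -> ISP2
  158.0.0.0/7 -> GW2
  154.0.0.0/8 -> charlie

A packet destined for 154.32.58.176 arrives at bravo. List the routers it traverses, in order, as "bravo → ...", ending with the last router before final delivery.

bravo → foxtrot → charlie

At bravo: longest match for 154.32.58.176 is 154.32.32.0/19 -> foxtrot
At foxtrot: longest match for 154.32.58.176 is 154.0.0.0/8 -> charlie
At charlie: longest match for 154.32.58.176 is 154.0.0.0/10 -> directly connected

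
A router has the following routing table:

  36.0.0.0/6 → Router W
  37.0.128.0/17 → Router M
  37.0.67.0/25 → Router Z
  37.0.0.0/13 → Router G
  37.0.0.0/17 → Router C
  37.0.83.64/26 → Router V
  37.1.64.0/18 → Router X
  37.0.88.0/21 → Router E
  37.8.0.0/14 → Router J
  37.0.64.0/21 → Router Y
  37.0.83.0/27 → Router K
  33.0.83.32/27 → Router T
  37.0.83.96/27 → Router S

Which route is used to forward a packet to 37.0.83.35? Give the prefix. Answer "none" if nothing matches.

37.0.0.0/17

Entries matching 37.0.83.35:
  36.0.0.0/6 (36.0.0.0 - 39.255.255.255)
  37.0.0.0/13 (37.0.0.0 - 37.7.255.255)
  37.0.0.0/17 (37.0.0.0 - 37.0.127.255)
Most specific is 37.0.0.0/17.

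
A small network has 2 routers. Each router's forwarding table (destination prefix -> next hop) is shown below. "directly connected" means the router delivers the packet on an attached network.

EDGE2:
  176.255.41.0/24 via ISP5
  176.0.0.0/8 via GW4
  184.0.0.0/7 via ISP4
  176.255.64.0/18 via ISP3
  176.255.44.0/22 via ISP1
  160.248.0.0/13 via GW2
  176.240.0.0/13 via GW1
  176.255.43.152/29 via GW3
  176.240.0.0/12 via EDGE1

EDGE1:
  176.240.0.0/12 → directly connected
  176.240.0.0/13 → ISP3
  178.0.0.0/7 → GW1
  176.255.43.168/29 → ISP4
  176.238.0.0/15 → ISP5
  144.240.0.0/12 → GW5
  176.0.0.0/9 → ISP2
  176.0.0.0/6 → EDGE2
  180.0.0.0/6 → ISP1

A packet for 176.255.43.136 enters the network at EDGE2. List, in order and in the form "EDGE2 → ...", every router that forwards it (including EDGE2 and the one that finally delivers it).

At EDGE2: longest match for 176.255.43.136 is 176.240.0.0/12 -> EDGE1
At EDGE1: longest match for 176.255.43.136 is 176.240.0.0/12 -> directly connected

EDGE2 → EDGE1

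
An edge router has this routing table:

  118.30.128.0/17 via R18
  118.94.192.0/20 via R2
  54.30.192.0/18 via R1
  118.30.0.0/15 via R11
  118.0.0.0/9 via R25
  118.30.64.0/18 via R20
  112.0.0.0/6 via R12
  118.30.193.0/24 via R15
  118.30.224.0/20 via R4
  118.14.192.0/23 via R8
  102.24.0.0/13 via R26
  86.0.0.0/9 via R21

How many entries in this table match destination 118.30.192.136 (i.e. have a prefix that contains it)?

3

Prefixes containing 118.30.192.136:
  118.0.0.0/9 (118.0.0.0 - 118.127.255.255)
  118.30.0.0/15 (118.30.0.0 - 118.31.255.255)
  118.30.128.0/17 (118.30.128.0 - 118.30.255.255)
Total matching entries: 3.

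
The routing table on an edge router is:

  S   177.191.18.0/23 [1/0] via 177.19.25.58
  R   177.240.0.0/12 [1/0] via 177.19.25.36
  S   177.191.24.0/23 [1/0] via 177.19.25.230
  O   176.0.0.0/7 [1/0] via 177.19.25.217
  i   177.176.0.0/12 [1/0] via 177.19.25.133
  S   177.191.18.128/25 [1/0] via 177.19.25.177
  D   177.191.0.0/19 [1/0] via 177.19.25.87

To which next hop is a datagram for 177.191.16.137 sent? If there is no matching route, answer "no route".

177.19.25.87

Routes whose prefix contains 177.191.16.137:
  176.0.0.0/7 (176.0.0.0 - 177.255.255.255) -> 177.19.25.217
  177.176.0.0/12 (177.176.0.0 - 177.191.255.255) -> 177.19.25.133
  177.191.0.0/19 (177.191.0.0 - 177.191.31.255) -> 177.19.25.87
More-specific entries that do NOT match:
  177.191.18.128/25 (177.191.18.128 - 177.191.18.255) does not contain 177.191.16.137
  177.191.18.0/23 (177.191.18.0 - 177.191.19.255) does not contain 177.191.16.137
  177.191.24.0/23 (177.191.24.0 - 177.191.25.255) does not contain 177.191.16.137
Longest matching prefix is /19 -> next hop 177.19.25.87.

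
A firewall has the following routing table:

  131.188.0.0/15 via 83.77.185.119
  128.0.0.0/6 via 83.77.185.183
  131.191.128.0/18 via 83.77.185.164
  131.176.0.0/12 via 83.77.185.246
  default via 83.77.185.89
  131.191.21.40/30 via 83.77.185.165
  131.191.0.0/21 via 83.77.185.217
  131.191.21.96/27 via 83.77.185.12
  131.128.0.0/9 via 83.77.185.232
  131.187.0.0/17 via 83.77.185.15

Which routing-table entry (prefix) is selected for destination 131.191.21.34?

131.176.0.0/12

Entries matching 131.191.21.34:
  0.0.0.0/0 (default, matches everything)
  128.0.0.0/6 (128.0.0.0 - 131.255.255.255)
  131.128.0.0/9 (131.128.0.0 - 131.255.255.255)
  131.176.0.0/12 (131.176.0.0 - 131.191.255.255)
Most specific is 131.176.0.0/12.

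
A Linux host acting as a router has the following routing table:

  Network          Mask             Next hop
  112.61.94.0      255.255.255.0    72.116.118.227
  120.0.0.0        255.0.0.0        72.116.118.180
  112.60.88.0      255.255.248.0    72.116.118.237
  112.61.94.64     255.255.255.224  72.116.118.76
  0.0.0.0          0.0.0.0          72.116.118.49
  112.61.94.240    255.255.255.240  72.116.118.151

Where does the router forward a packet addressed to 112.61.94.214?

Routes whose prefix contains 112.61.94.214:
  0.0.0.0/0 (default, matches everything) -> 72.116.118.49
  112.61.94.0/24 (112.61.94.0 - 112.61.94.255) -> 72.116.118.227
More-specific entries that do NOT match:
  112.61.94.240/28 (112.61.94.240 - 112.61.94.255) does not contain 112.61.94.214
  112.61.94.64/27 (112.61.94.64 - 112.61.94.95) does not contain 112.61.94.214
Longest matching prefix is /24 -> next hop 72.116.118.227.

72.116.118.227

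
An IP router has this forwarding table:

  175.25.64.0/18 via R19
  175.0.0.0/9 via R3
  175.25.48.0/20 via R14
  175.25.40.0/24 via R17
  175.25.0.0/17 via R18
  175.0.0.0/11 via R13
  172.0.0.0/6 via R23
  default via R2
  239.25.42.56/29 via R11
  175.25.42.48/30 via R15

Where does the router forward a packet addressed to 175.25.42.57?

Routes whose prefix contains 175.25.42.57:
  0.0.0.0/0 (default, matches everything) -> R2
  172.0.0.0/6 (172.0.0.0 - 175.255.255.255) -> R23
  175.0.0.0/9 (175.0.0.0 - 175.127.255.255) -> R3
  175.0.0.0/11 (175.0.0.0 - 175.31.255.255) -> R13
  175.25.0.0/17 (175.25.0.0 - 175.25.127.255) -> R18
More-specific entries that do NOT match:
  175.25.42.48/30 (175.25.42.48 - 175.25.42.51) does not contain 175.25.42.57
  239.25.42.56/29 (239.25.42.56 - 239.25.42.63) does not contain 175.25.42.57
  175.25.40.0/24 (175.25.40.0 - 175.25.40.255) does not contain 175.25.42.57
  175.25.48.0/20 (175.25.48.0 - 175.25.63.255) does not contain 175.25.42.57
  175.25.64.0/18 (175.25.64.0 - 175.25.127.255) does not contain 175.25.42.57
Longest matching prefix is /17 -> next hop R18.

R18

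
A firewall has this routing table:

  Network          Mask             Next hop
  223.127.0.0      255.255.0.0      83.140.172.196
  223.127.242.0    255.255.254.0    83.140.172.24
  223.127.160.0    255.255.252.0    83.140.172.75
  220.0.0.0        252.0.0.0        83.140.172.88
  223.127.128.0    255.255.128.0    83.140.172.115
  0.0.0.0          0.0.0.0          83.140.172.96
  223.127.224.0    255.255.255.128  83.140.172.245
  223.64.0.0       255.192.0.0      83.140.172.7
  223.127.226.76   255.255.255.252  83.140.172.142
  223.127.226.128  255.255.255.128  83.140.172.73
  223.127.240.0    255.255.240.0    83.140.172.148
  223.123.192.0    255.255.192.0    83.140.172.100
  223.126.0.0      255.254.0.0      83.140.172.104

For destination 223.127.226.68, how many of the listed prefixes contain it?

Prefixes containing 223.127.226.68:
  0.0.0.0/0 (default, matches everything)
  220.0.0.0/6 (220.0.0.0 - 223.255.255.255)
  223.64.0.0/10 (223.64.0.0 - 223.127.255.255)
  223.126.0.0/15 (223.126.0.0 - 223.127.255.255)
  223.127.0.0/16 (223.127.0.0 - 223.127.255.255)
  223.127.128.0/17 (223.127.128.0 - 223.127.255.255)
Total matching entries: 6.

6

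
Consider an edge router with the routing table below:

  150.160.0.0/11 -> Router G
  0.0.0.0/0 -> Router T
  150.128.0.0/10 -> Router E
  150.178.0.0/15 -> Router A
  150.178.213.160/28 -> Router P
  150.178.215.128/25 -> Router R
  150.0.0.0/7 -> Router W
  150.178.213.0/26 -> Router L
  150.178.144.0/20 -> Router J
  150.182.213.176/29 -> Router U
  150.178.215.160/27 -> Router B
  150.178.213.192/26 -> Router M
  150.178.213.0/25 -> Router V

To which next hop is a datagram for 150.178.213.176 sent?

Router A

Routes whose prefix contains 150.178.213.176:
  0.0.0.0/0 (default, matches everything) -> Router T
  150.0.0.0/7 (150.0.0.0 - 151.255.255.255) -> Router W
  150.128.0.0/10 (150.128.0.0 - 150.191.255.255) -> Router E
  150.160.0.0/11 (150.160.0.0 - 150.191.255.255) -> Router G
  150.178.0.0/15 (150.178.0.0 - 150.179.255.255) -> Router A
More-specific entries that do NOT match:
  150.182.213.176/29 (150.182.213.176 - 150.182.213.183) does not contain 150.178.213.176
  150.178.213.160/28 (150.178.213.160 - 150.178.213.175) does not contain 150.178.213.176
  150.178.215.160/27 (150.178.215.160 - 150.178.215.191) does not contain 150.178.213.176
  150.178.213.0/26 (150.178.213.0 - 150.178.213.63) does not contain 150.178.213.176
  150.178.213.192/26 (150.178.213.192 - 150.178.213.255) does not contain 150.178.213.176
  150.178.215.128/25 (150.178.215.128 - 150.178.215.255) does not contain 150.178.213.176
  150.178.213.0/25 (150.178.213.0 - 150.178.213.127) does not contain 150.178.213.176
  150.178.144.0/20 (150.178.144.0 - 150.178.159.255) does not contain 150.178.213.176
Longest matching prefix is /15 -> next hop Router A.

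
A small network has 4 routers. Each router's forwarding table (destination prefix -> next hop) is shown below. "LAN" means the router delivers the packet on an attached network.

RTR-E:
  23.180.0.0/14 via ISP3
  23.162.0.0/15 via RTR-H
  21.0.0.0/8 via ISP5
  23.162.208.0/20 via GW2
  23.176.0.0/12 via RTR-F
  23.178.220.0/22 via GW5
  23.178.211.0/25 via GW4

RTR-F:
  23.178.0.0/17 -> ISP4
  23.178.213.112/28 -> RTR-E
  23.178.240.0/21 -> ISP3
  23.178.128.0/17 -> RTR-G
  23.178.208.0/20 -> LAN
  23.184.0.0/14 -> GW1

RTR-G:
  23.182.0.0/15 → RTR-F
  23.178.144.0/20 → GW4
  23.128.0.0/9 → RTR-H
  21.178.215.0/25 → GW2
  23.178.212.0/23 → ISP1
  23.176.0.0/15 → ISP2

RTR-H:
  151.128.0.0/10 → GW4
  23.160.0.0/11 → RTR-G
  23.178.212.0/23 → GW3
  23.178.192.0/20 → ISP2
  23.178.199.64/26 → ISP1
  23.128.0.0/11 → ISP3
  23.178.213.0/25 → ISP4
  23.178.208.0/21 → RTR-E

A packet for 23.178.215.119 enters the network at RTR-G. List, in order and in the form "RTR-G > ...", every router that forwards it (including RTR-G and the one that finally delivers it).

RTR-G > RTR-H > RTR-E > RTR-F

At RTR-G: longest match for 23.178.215.119 is 23.128.0.0/9 -> RTR-H
At RTR-H: longest match for 23.178.215.119 is 23.178.208.0/21 -> RTR-E
At RTR-E: longest match for 23.178.215.119 is 23.176.0.0/12 -> RTR-F
At RTR-F: longest match for 23.178.215.119 is 23.178.208.0/20 -> LAN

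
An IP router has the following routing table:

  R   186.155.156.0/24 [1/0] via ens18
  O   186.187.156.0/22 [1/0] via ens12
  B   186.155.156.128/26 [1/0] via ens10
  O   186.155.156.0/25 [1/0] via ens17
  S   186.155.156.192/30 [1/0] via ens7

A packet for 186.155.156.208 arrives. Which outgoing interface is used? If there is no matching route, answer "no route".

ens18

Routes whose prefix contains 186.155.156.208:
  186.155.156.0/24 (186.155.156.0 - 186.155.156.255) -> ens18
More-specific entries that do NOT match:
  186.155.156.192/30 (186.155.156.192 - 186.155.156.195) does not contain 186.155.156.208
  186.155.156.128/26 (186.155.156.128 - 186.155.156.191) does not contain 186.155.156.208
  186.155.156.0/25 (186.155.156.0 - 186.155.156.127) does not contain 186.155.156.208
Longest matching prefix is /24 -> interface ens18.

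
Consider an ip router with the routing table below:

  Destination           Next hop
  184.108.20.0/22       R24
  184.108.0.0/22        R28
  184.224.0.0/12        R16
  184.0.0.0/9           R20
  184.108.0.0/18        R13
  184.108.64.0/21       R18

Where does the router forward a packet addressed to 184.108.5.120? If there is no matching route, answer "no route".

R13

Routes whose prefix contains 184.108.5.120:
  184.0.0.0/9 (184.0.0.0 - 184.127.255.255) -> R20
  184.108.0.0/18 (184.108.0.0 - 184.108.63.255) -> R13
More-specific entries that do NOT match:
  184.108.20.0/22 (184.108.20.0 - 184.108.23.255) does not contain 184.108.5.120
  184.108.0.0/22 (184.108.0.0 - 184.108.3.255) does not contain 184.108.5.120
  184.108.64.0/21 (184.108.64.0 - 184.108.71.255) does not contain 184.108.5.120
Longest matching prefix is /18 -> next hop R13.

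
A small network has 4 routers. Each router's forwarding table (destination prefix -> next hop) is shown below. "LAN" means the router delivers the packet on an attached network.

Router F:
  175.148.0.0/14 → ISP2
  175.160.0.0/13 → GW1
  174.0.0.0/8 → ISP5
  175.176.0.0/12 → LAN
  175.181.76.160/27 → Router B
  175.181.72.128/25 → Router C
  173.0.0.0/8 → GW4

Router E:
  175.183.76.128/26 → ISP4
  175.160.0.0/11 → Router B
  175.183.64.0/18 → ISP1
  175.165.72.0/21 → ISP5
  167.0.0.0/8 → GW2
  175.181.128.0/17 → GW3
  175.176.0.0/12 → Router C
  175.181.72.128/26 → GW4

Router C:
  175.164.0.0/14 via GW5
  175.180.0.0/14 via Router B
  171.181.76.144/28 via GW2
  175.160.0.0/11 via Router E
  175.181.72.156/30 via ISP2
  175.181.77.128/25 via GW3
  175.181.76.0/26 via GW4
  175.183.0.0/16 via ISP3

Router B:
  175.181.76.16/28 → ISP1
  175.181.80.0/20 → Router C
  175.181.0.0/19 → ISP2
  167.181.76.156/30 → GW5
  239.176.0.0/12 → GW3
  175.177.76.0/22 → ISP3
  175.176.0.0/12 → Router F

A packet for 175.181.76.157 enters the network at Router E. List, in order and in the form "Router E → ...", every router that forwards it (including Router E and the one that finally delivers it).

At Router E: longest match for 175.181.76.157 is 175.176.0.0/12 -> Router C
At Router C: longest match for 175.181.76.157 is 175.180.0.0/14 -> Router B
At Router B: longest match for 175.181.76.157 is 175.176.0.0/12 -> Router F
At Router F: longest match for 175.181.76.157 is 175.176.0.0/12 -> LAN

Router E → Router C → Router B → Router F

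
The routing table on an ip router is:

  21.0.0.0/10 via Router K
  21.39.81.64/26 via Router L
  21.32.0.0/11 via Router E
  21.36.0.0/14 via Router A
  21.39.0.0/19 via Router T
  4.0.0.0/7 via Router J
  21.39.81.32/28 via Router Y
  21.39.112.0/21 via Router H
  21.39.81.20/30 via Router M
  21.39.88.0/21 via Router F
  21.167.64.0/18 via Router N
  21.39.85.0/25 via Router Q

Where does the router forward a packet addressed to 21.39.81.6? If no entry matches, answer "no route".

Router A

Routes whose prefix contains 21.39.81.6:
  21.0.0.0/10 (21.0.0.0 - 21.63.255.255) -> Router K
  21.32.0.0/11 (21.32.0.0 - 21.63.255.255) -> Router E
  21.36.0.0/14 (21.36.0.0 - 21.39.255.255) -> Router A
More-specific entries that do NOT match:
  21.39.81.20/30 (21.39.81.20 - 21.39.81.23) does not contain 21.39.81.6
  21.39.81.32/28 (21.39.81.32 - 21.39.81.47) does not contain 21.39.81.6
  21.39.81.64/26 (21.39.81.64 - 21.39.81.127) does not contain 21.39.81.6
  21.39.85.0/25 (21.39.85.0 - 21.39.85.127) does not contain 21.39.81.6
  21.39.112.0/21 (21.39.112.0 - 21.39.119.255) does not contain 21.39.81.6
  21.39.88.0/21 (21.39.88.0 - 21.39.95.255) does not contain 21.39.81.6
  21.39.0.0/19 (21.39.0.0 - 21.39.31.255) does not contain 21.39.81.6
  21.167.64.0/18 (21.167.64.0 - 21.167.127.255) does not contain 21.39.81.6
Longest matching prefix is /14 -> next hop Router A.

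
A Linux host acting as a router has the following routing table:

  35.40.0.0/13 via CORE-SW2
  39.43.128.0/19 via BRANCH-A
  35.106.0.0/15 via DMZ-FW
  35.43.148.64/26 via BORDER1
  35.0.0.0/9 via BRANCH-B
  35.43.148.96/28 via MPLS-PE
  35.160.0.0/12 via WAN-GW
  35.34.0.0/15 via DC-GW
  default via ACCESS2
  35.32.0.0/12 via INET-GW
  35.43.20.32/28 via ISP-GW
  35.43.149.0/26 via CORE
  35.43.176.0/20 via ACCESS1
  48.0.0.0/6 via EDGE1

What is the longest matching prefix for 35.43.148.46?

35.40.0.0/13

Entries matching 35.43.148.46:
  0.0.0.0/0 (default, matches everything)
  35.0.0.0/9 (35.0.0.0 - 35.127.255.255)
  35.32.0.0/12 (35.32.0.0 - 35.47.255.255)
  35.40.0.0/13 (35.40.0.0 - 35.47.255.255)
Most specific is 35.40.0.0/13.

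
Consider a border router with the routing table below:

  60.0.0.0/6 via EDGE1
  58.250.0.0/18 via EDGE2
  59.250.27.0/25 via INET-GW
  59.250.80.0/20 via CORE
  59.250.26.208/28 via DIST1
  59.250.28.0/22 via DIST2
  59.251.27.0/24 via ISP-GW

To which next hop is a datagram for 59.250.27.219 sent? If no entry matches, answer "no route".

no route

No entry's prefix contains 59.250.27.219; there is no default route.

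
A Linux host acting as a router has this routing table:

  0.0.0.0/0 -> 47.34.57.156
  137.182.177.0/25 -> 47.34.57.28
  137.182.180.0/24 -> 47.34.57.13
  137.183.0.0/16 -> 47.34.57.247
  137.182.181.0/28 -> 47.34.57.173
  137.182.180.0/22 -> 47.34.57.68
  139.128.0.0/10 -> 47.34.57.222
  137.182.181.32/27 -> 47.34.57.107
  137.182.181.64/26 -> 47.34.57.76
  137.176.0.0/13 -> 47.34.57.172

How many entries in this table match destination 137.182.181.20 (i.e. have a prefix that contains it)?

Prefixes containing 137.182.181.20:
  0.0.0.0/0 (default, matches everything)
  137.176.0.0/13 (137.176.0.0 - 137.183.255.255)
  137.182.180.0/22 (137.182.180.0 - 137.182.183.255)
Total matching entries: 3.

3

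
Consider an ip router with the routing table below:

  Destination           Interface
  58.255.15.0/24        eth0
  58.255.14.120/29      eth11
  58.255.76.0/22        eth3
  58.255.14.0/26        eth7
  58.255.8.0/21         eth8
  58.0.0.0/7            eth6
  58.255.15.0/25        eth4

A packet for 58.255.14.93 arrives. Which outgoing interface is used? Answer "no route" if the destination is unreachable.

Routes whose prefix contains 58.255.14.93:
  58.0.0.0/7 (58.0.0.0 - 59.255.255.255) -> eth6
  58.255.8.0/21 (58.255.8.0 - 58.255.15.255) -> eth8
More-specific entries that do NOT match:
  58.255.14.120/29 (58.255.14.120 - 58.255.14.127) does not contain 58.255.14.93
  58.255.14.0/26 (58.255.14.0 - 58.255.14.63) does not contain 58.255.14.93
  58.255.15.0/25 (58.255.15.0 - 58.255.15.127) does not contain 58.255.14.93
  58.255.15.0/24 (58.255.15.0 - 58.255.15.255) does not contain 58.255.14.93
  58.255.76.0/22 (58.255.76.0 - 58.255.79.255) does not contain 58.255.14.93
Longest matching prefix is /21 -> interface eth8.

eth8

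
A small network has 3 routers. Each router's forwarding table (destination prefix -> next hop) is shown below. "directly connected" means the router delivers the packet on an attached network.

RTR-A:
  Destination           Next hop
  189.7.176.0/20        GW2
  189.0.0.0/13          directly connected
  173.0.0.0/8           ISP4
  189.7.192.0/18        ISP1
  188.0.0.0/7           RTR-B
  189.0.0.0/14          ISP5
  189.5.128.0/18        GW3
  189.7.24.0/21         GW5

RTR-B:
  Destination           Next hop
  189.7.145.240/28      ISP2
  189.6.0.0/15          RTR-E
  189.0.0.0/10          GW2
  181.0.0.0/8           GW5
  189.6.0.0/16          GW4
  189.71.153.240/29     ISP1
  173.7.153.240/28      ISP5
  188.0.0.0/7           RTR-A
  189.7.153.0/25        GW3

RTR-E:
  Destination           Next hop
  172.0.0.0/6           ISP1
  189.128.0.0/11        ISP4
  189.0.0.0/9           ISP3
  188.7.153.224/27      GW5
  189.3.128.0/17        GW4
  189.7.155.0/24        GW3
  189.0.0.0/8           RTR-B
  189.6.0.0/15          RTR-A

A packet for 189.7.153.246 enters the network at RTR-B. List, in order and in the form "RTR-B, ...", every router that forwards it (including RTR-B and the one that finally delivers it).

At RTR-B: longest match for 189.7.153.246 is 189.6.0.0/15 -> RTR-E
At RTR-E: longest match for 189.7.153.246 is 189.6.0.0/15 -> RTR-A
At RTR-A: longest match for 189.7.153.246 is 189.0.0.0/13 -> directly connected

RTR-B, RTR-E, RTR-A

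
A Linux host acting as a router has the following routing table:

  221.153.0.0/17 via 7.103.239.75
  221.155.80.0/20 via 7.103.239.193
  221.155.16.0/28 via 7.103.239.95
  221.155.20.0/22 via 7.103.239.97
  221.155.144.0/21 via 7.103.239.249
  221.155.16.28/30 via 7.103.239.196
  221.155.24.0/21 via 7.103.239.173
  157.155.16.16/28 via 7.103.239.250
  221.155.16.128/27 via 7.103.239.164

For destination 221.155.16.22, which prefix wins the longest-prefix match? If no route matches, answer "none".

none

221.155.16.22 is outside every listed prefix and there is no default route.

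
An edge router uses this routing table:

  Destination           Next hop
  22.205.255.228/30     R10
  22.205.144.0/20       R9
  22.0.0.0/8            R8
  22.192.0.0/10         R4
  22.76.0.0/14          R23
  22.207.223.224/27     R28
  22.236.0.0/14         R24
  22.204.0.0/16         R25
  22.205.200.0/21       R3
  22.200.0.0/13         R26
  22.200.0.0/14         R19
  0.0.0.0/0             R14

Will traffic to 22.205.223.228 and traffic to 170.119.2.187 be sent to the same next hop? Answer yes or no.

no

22.205.223.228: longest match 22.200.0.0/13 -> R26
170.119.2.187: longest match 0.0.0.0/0 -> R14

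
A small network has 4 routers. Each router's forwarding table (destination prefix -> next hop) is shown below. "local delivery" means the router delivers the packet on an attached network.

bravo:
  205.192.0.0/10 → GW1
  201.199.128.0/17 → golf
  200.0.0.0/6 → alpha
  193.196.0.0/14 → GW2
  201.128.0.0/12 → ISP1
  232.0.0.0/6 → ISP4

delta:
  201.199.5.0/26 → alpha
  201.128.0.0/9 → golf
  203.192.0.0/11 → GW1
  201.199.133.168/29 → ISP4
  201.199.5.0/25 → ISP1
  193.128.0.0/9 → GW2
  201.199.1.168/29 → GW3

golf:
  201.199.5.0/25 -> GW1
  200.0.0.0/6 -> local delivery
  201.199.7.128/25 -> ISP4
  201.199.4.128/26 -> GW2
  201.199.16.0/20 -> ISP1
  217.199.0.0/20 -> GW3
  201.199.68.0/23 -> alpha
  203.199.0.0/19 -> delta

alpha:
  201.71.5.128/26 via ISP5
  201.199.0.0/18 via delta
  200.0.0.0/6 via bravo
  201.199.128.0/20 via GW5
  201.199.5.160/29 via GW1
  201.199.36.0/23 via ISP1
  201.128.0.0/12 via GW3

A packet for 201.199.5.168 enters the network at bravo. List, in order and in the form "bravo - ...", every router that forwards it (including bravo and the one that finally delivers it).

bravo - alpha - delta - golf

At bravo: longest match for 201.199.5.168 is 200.0.0.0/6 -> alpha
At alpha: longest match for 201.199.5.168 is 201.199.0.0/18 -> delta
At delta: longest match for 201.199.5.168 is 201.128.0.0/9 -> golf
At golf: longest match for 201.199.5.168 is 200.0.0.0/6 -> local delivery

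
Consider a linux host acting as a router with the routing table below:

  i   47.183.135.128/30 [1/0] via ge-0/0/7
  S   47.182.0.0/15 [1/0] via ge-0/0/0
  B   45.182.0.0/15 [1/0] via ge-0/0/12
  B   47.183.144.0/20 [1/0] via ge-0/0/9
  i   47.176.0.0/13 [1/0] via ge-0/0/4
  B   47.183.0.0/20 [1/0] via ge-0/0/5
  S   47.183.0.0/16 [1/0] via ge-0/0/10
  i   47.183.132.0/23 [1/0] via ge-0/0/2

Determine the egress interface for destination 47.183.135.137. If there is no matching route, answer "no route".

Routes whose prefix contains 47.183.135.137:
  47.176.0.0/13 (47.176.0.0 - 47.183.255.255) -> ge-0/0/4
  47.182.0.0/15 (47.182.0.0 - 47.183.255.255) -> ge-0/0/0
  47.183.0.0/16 (47.183.0.0 - 47.183.255.255) -> ge-0/0/10
More-specific entries that do NOT match:
  47.183.135.128/30 (47.183.135.128 - 47.183.135.131) does not contain 47.183.135.137
  47.183.132.0/23 (47.183.132.0 - 47.183.133.255) does not contain 47.183.135.137
  47.183.144.0/20 (47.183.144.0 - 47.183.159.255) does not contain 47.183.135.137
  47.183.0.0/20 (47.183.0.0 - 47.183.15.255) does not contain 47.183.135.137
Longest matching prefix is /16 -> interface ge-0/0/10.

ge-0/0/10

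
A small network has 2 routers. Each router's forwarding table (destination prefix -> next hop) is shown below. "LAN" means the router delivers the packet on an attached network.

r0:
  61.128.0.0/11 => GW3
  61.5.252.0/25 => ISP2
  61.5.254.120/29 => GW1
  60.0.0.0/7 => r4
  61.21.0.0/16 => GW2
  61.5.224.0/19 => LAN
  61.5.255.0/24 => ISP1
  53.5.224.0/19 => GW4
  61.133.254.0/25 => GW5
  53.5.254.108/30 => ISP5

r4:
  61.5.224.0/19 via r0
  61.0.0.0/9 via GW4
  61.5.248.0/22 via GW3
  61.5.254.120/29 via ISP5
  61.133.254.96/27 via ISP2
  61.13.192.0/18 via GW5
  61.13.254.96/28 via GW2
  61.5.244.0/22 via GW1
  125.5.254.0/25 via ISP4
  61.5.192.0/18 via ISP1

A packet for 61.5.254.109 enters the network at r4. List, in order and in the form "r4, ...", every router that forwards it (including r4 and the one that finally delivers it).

At r4: longest match for 61.5.254.109 is 61.5.224.0/19 -> r0
At r0: longest match for 61.5.254.109 is 61.5.224.0/19 -> LAN

r4, r0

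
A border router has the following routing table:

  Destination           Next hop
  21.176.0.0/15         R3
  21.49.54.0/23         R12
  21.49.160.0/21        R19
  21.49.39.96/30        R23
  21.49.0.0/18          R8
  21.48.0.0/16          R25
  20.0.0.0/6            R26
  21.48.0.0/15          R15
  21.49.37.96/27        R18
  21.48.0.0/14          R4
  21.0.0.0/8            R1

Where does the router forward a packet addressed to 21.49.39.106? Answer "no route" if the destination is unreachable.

Routes whose prefix contains 21.49.39.106:
  20.0.0.0/6 (20.0.0.0 - 23.255.255.255) -> R26
  21.0.0.0/8 (21.0.0.0 - 21.255.255.255) -> R1
  21.48.0.0/14 (21.48.0.0 - 21.51.255.255) -> R4
  21.48.0.0/15 (21.48.0.0 - 21.49.255.255) -> R15
  21.49.0.0/18 (21.49.0.0 - 21.49.63.255) -> R8
More-specific entries that do NOT match:
  21.49.39.96/30 (21.49.39.96 - 21.49.39.99) does not contain 21.49.39.106
  21.49.37.96/27 (21.49.37.96 - 21.49.37.127) does not contain 21.49.39.106
  21.49.54.0/23 (21.49.54.0 - 21.49.55.255) does not contain 21.49.39.106
  21.49.160.0/21 (21.49.160.0 - 21.49.167.255) does not contain 21.49.39.106
Longest matching prefix is /18 -> next hop R8.

R8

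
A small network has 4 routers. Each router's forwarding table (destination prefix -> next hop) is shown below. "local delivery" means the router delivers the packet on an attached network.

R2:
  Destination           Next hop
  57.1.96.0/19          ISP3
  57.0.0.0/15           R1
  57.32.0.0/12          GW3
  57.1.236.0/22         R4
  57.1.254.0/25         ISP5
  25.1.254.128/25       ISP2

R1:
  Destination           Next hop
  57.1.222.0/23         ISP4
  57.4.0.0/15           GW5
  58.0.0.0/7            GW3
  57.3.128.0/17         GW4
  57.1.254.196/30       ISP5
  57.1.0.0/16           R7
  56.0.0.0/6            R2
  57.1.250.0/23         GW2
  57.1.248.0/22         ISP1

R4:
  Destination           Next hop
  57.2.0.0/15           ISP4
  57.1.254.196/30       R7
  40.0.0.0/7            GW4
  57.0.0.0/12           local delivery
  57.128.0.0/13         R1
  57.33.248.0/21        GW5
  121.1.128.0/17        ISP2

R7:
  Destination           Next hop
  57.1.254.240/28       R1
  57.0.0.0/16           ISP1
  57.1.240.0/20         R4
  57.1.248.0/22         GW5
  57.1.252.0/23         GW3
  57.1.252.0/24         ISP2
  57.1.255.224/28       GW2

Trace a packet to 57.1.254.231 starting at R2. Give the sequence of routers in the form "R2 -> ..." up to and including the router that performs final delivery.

R2 -> R1 -> R7 -> R4

At R2: longest match for 57.1.254.231 is 57.0.0.0/15 -> R1
At R1: longest match for 57.1.254.231 is 57.1.0.0/16 -> R7
At R7: longest match for 57.1.254.231 is 57.1.240.0/20 -> R4
At R4: longest match for 57.1.254.231 is 57.0.0.0/12 -> local delivery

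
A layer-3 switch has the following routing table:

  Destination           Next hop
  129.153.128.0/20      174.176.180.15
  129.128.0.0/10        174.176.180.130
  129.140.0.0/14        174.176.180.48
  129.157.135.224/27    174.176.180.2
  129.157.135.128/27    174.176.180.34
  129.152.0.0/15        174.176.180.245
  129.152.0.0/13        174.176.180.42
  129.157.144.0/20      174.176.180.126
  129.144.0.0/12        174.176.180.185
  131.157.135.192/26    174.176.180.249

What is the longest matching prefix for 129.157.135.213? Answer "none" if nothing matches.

129.152.0.0/13

Entries matching 129.157.135.213:
  129.128.0.0/10 (129.128.0.0 - 129.191.255.255)
  129.144.0.0/12 (129.144.0.0 - 129.159.255.255)
  129.152.0.0/13 (129.152.0.0 - 129.159.255.255)
Most specific is 129.152.0.0/13.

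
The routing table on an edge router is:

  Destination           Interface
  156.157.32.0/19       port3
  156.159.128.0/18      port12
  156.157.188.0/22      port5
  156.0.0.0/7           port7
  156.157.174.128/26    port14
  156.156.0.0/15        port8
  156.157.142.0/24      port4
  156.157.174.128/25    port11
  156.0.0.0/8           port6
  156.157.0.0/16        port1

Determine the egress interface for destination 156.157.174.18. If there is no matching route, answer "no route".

Routes whose prefix contains 156.157.174.18:
  156.0.0.0/7 (156.0.0.0 - 157.255.255.255) -> port7
  156.0.0.0/8 (156.0.0.0 - 156.255.255.255) -> port6
  156.156.0.0/15 (156.156.0.0 - 156.157.255.255) -> port8
  156.157.0.0/16 (156.157.0.0 - 156.157.255.255) -> port1
More-specific entries that do NOT match:
  156.157.174.128/26 (156.157.174.128 - 156.157.174.191) does not contain 156.157.174.18
  156.157.174.128/25 (156.157.174.128 - 156.157.174.255) does not contain 156.157.174.18
  156.157.142.0/24 (156.157.142.0 - 156.157.142.255) does not contain 156.157.174.18
  156.157.188.0/22 (156.157.188.0 - 156.157.191.255) does not contain 156.157.174.18
  156.157.32.0/19 (156.157.32.0 - 156.157.63.255) does not contain 156.157.174.18
  156.159.128.0/18 (156.159.128.0 - 156.159.191.255) does not contain 156.157.174.18
Longest matching prefix is /16 -> interface port1.

port1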